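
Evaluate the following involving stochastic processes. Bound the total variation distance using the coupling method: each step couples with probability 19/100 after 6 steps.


TV distance bound <= (1-delta)^n
= (1 - 0.1900)^6
= 0.8100^6
= 0.2824

0.2824


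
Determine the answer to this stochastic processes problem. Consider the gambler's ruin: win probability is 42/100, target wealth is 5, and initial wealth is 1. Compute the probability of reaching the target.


Gambler's ruin formula:
r = q/p = 0.5800/0.4200 = 1.3810
P(win) = (1 - r^i)/(1 - r^N)
= (1 - 1.3810^1)/(1 - 1.3810^5)
= 0.0947

0.0947


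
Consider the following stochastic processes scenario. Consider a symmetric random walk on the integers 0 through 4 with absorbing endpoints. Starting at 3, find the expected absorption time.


For symmetric RW on 0,...,N with absorbing barriers, E(i) = i*(N-i)
E(3) = 3 * 1 = 3

3


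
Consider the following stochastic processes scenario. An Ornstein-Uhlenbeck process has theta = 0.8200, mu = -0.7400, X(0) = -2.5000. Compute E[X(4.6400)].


E[X(t)] = mu + (X(0) - mu)*exp(-theta*t)
= -0.7400 + (-2.5000 - -0.7400)*exp(-0.8200*4.6400)
= -0.7400 + -1.7600 * 0.0223
= -0.7792

-0.7792


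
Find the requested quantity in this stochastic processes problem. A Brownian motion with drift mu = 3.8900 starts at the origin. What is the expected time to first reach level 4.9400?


Expected first passage time = a/mu
= 4.9400/3.8900
= 1.2699

1.2699


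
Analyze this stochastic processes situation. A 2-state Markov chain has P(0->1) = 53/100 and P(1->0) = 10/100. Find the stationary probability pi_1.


Stationary distribution: pi_0 = p10/(p01+p10), pi_1 = p01/(p01+p10)
p01 = 0.5300, p10 = 0.1000
pi_1 = 0.8413

0.8413


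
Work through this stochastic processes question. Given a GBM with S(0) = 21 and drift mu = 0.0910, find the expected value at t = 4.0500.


E[S(t)] = S(0) * exp(mu * t)
= 21 * exp(0.0910 * 4.0500)
= 21 * 1.4456
= 30.3584

30.3584


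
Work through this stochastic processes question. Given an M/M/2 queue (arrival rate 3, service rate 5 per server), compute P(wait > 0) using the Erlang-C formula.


a = lambda/mu = 0.6000
rho = a/c = 0.3000
Erlang-C formula applied:
C(c,a) = 0.1385

0.1385


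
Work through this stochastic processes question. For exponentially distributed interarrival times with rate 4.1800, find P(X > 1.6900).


P(X > t) = exp(-lambda * t)
= exp(-4.1800 * 1.6900)
= exp(-7.0642) = 8.5518e-04

8.5518e-04


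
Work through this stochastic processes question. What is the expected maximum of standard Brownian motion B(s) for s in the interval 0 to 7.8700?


E(max B(s)) = sqrt(2t/pi)
= sqrt(2*7.8700/pi)
= sqrt(5.0102)
= 2.2383

2.2383


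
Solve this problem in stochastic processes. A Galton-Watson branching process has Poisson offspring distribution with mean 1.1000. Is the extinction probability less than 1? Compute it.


Since mu = 1.1000 > 1, extinction prob q < 1.
Solve s = exp(mu*(s-1)) iteratively.
q = 0.8239

0.8239


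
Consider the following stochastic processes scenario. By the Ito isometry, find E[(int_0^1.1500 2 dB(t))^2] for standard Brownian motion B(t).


By Ito isometry: E[(int f dB)^2] = int f^2 dt
= 2^2 * 1.1500
= 4 * 1.1500 = 4.6000

4.6000


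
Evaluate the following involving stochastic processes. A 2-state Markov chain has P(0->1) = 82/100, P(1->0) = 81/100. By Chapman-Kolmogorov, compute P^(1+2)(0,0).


P^3 = P^1 * P^2
Computing via matrix multiplication of the transition matrix.
Entry (0,0) of P^3 = 0.3711

0.3711


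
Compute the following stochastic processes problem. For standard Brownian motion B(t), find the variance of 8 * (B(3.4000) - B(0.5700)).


Var(alpha*(B(t)-B(s))) = alpha^2 * (t-s)
= 8^2 * (3.4000 - 0.5700)
= 64 * 2.8300
= 181.1200

181.1200


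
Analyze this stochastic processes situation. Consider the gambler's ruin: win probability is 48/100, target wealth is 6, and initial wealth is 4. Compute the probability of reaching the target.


Gambler's ruin formula:
r = q/p = 0.5200/0.4800 = 1.0833
P(win) = (1 - r^i)/(1 - r^N)
= (1 - 1.0833^4)/(1 - 1.0833^6)
= 0.6121

0.6121


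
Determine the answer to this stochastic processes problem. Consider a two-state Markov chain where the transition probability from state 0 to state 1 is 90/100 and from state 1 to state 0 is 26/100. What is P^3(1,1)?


Computing P^3 by matrix multiplication.
P = [[0.1000, 0.9000], [0.2600, 0.7400]]
After raising P to the power 3:
P^3(1,1) = 0.7749

0.7749


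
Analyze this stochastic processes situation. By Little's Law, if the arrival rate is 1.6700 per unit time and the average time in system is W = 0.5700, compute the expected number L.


Little's Law: L = lambda * W
= 1.6700 * 0.5700
= 0.9519

0.9519


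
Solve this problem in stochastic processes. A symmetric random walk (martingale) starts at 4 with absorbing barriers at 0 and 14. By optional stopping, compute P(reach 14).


By optional stopping theorem: E(M at tau) = M(0) = 4
P(hit 14)*14 + P(hit 0)*0 = 4
P(hit 14) = (4 - 0)/(14 - 0) = 2/7 = 0.2857

0.2857


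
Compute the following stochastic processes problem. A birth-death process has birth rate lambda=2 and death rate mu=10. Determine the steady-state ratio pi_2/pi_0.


For birth-death process, pi_n/pi_0 = (lambda/mu)^n
= (2/10)^2
= 0.0400

0.0400


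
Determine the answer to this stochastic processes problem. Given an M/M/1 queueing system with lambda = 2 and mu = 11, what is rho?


rho = lambda/mu
= 2/11
= 0.1818

0.1818


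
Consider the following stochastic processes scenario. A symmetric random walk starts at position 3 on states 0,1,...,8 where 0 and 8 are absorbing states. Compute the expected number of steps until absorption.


For symmetric RW on 0,...,N with absorbing barriers, E(i) = i*(N-i)
E(3) = 3 * 5 = 15

15


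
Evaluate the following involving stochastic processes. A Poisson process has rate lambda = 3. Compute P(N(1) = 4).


P(N(t)=k) = (lambda*t)^k * exp(-lambda*t) / k!
lambda*t = 3
= 3^4 * exp(-3) / 4!
= 81 * 0.0498 / 24
= 0.1680

0.1680


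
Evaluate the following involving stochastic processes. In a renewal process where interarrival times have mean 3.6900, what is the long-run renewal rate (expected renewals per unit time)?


Long-run renewal rate = 1/E(X)
= 1/3.6900
= 0.2710

0.2710


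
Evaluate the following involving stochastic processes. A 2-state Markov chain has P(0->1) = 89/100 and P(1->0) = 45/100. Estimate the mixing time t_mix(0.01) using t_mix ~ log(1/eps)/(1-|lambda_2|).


lambda_2 = |1 - p01 - p10| = |1 - 0.8900 - 0.4500| = 0.3400
t_mix ~ log(1/eps)/(1 - |lambda_2|)
= log(100)/(1 - 0.3400) = 4.6052/0.6600
= 6.9775

6.9775


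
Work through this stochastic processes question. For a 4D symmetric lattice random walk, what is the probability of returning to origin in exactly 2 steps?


P(return in 2 steps) = P(reverse first step) = 1/(2d)
= 1/8
= 0.1250

0.1250


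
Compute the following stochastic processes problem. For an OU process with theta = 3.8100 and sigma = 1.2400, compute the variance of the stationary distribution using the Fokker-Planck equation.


Stationary variance = sigma^2 / (2*theta)
= 1.2400^2 / (2*3.8100)
= 1.5376 / 7.6200
= 0.2018

0.2018


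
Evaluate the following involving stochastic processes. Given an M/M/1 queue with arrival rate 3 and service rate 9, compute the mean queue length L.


rho = 3/9 = 0.3333
L = rho/(1-rho)
= 0.3333/0.6667
= 0.5000

0.5000


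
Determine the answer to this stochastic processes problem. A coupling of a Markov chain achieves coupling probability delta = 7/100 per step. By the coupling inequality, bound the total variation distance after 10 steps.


TV distance bound <= (1-delta)^n
= (1 - 0.0700)^10
= 0.9300^10
= 0.4840

0.4840


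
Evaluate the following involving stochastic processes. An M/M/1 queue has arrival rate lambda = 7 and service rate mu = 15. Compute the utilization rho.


rho = lambda/mu
= 7/15
= 0.4667

0.4667


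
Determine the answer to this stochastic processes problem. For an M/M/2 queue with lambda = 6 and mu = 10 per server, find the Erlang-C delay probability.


a = lambda/mu = 0.6000
rho = a/c = 0.3000
Erlang-C formula applied:
C(c,a) = 0.1385

0.1385


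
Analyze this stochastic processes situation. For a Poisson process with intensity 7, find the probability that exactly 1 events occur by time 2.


P(N(t)=k) = (lambda*t)^k * exp(-lambda*t) / k!
lambda*t = 14
= 14^1 * exp(-14) / 1!
= 14 * 8.3153e-07 / 1
= 1.1641e-05

1.1641e-05


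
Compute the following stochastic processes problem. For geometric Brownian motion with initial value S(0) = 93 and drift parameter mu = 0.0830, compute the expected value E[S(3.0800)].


E[S(t)] = S(0) * exp(mu * t)
= 93 * exp(0.0830 * 3.0800)
= 93 * 1.2913
= 120.0898

120.0898


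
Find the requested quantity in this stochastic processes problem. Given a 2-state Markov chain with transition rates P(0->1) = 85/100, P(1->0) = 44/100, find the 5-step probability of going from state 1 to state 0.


Computing P^5 by matrix multiplication.
P = [[0.1500, 0.8500], [0.4400, 0.5600]]
After raising P to the power 5:
P^5(1,0) = 0.3418

0.3418


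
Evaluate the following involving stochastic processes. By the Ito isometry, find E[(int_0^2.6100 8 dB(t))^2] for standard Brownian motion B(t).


By Ito isometry: E[(int f dB)^2] = int f^2 dt
= 8^2 * 2.6100
= 64 * 2.6100 = 167.0400

167.0400


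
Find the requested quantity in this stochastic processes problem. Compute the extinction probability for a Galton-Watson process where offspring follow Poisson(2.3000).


Since mu = 2.3000 > 1, extinction prob q < 1.
Solve s = exp(mu*(s-1)) iteratively.
q = 0.1376

0.1376


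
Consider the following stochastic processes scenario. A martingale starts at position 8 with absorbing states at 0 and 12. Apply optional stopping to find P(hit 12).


By optional stopping theorem: E(M at tau) = M(0) = 8
P(hit 12)*12 + P(hit 0)*0 = 8
P(hit 12) = (8 - 0)/(12 - 0) = 2/3 = 0.6667

0.6667


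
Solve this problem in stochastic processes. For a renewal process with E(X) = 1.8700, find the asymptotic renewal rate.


Long-run renewal rate = 1/E(X)
= 1/1.8700
= 0.5348

0.5348


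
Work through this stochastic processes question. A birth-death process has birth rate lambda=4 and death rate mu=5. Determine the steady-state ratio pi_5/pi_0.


For birth-death process, pi_n/pi_0 = (lambda/mu)^n
= (4/5)^5
= 0.3277

0.3277


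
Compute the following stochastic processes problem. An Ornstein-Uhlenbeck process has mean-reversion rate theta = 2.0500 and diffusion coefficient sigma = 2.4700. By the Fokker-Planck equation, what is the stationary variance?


Stationary variance = sigma^2 / (2*theta)
= 2.4700^2 / (2*2.0500)
= 6.1009 / 4.1000
= 1.4880

1.4880


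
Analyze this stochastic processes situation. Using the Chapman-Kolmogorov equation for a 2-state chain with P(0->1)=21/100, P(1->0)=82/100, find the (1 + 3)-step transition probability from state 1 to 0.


P^4 = P^1 * P^3
Computing via matrix multiplication of the transition matrix.
Entry (1,0) of P^4 = 0.7961

0.7961


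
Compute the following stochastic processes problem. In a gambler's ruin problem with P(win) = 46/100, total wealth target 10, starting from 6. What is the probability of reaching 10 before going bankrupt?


Gambler's ruin formula:
r = q/p = 0.5400/0.4600 = 1.1739
P(win) = (1 - r^i)/(1 - r^N)
= (1 - 1.1739^6)/(1 - 1.1739^10)
= 0.4073

0.4073


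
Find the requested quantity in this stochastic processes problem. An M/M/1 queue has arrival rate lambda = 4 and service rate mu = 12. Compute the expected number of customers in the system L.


rho = 4/12 = 0.3333
L = rho/(1-rho)
= 0.3333/0.6667
= 0.5000

0.5000


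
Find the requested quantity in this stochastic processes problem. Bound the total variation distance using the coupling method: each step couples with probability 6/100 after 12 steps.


TV distance bound <= (1-delta)^n
= (1 - 0.0600)^12
= 0.9400^12
= 0.4759

0.4759


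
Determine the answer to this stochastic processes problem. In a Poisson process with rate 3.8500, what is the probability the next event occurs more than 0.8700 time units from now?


P(X > t) = exp(-lambda * t)
= exp(-3.8500 * 0.8700)
= exp(-3.3495) = 0.0351

0.0351


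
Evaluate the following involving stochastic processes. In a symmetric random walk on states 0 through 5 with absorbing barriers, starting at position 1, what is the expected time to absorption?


For symmetric RW on 0,...,N with absorbing barriers, E(i) = i*(N-i)
E(1) = 1 * 4 = 4

4


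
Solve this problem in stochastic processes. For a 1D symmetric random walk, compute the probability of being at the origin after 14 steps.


P(S(14) = 0) = C(14,7) / 4^7
= 3432 / 16384
= 0.2095

0.2095


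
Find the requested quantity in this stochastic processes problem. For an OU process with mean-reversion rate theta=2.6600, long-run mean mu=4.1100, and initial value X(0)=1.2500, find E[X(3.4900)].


E[X(t)] = mu + (X(0) - mu)*exp(-theta*t)
= 4.1100 + (1.2500 - 4.1100)*exp(-2.6600*3.4900)
= 4.1100 + -2.8600 * 9.2955e-05
= 4.1097

4.1097


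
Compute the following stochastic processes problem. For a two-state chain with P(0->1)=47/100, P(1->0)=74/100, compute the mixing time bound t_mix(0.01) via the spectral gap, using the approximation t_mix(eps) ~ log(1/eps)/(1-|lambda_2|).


lambda_2 = |1 - p01 - p10| = |1 - 0.4700 - 0.7400| = 0.2100
t_mix ~ log(1/eps)/(1 - |lambda_2|)
= log(100)/(1 - 0.2100) = 4.6052/0.7900
= 5.8293

5.8293


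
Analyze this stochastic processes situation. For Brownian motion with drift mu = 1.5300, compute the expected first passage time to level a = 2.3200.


Expected first passage time = a/mu
= 2.3200/1.5300
= 1.5163

1.5163


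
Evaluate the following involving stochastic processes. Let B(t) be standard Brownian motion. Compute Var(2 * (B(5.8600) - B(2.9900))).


Var(alpha*(B(t)-B(s))) = alpha^2 * (t-s)
= 2^2 * (5.8600 - 2.9900)
= 4 * 2.8700
= 11.4800

11.4800


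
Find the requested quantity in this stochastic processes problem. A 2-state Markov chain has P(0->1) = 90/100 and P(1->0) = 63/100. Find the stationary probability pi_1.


Stationary distribution: pi_0 = p10/(p01+p10), pi_1 = p01/(p01+p10)
p01 = 0.9000, p10 = 0.6300
pi_1 = 0.5882

0.5882


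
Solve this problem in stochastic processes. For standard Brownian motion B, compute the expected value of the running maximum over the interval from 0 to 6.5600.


E(max B(s)) = sqrt(2t/pi)
= sqrt(2*6.5600/pi)
= sqrt(4.1762)
= 2.0436

2.0436


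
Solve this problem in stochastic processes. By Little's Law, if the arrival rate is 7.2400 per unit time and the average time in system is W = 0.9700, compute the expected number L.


Little's Law: L = lambda * W
= 7.2400 * 0.9700
= 7.0228

7.0228


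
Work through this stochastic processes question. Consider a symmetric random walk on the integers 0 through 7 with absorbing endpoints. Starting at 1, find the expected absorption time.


For symmetric RW on 0,...,N with absorbing barriers, E(i) = i*(N-i)
E(1) = 1 * 6 = 6

6


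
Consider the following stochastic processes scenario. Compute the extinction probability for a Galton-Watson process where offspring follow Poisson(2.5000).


Since mu = 2.5000 > 1, extinction prob q < 1.
Solve s = exp(mu*(s-1)) iteratively.
q = 0.1074

0.1074


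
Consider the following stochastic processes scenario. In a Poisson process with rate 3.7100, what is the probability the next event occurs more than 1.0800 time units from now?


P(X > t) = exp(-lambda * t)
= exp(-3.7100 * 1.0800)
= exp(-4.0068) = 0.0182

0.0182


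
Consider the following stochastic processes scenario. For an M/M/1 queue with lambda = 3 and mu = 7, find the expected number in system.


rho = 3/7 = 0.4286
L = rho/(1-rho)
= 0.4286/0.5714
= 0.7500

0.7500


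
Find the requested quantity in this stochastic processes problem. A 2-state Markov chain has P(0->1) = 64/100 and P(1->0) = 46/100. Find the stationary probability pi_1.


Stationary distribution: pi_0 = p10/(p01+p10), pi_1 = p01/(p01+p10)
p01 = 0.6400, p10 = 0.4600
pi_1 = 0.5818

0.5818


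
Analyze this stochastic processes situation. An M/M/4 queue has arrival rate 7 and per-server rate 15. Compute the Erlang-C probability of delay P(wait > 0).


a = lambda/mu = 0.4667
rho = a/c = 0.1167
Erlang-C formula applied:
C(c,a) = 0.0014

0.0014


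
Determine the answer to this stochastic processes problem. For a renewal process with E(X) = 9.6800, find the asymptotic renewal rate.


Long-run renewal rate = 1/E(X)
= 1/9.6800
= 0.1033

0.1033


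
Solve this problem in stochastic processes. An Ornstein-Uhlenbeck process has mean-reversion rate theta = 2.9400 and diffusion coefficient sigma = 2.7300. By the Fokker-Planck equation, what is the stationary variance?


Stationary variance = sigma^2 / (2*theta)
= 2.7300^2 / (2*2.9400)
= 7.4529 / 5.8800
= 1.2675

1.2675


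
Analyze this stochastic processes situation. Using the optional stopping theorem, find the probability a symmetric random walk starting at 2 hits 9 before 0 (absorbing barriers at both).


By optional stopping theorem: E(M at tau) = M(0) = 2
P(hit 9)*9 + P(hit 0)*0 = 2
P(hit 9) = (2 - 0)/(9 - 0) = 2/9 = 0.2222

0.2222


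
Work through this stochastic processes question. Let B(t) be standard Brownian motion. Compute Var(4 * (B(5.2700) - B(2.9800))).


Var(alpha*(B(t)-B(s))) = alpha^2 * (t-s)
= 4^2 * (5.2700 - 2.9800)
= 16 * 2.2900
= 36.6400

36.6400


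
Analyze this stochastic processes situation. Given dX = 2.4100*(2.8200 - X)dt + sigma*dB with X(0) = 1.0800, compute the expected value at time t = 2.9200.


E[X(t)] = mu + (X(0) - mu)*exp(-theta*t)
= 2.8200 + (1.0800 - 2.8200)*exp(-2.4100*2.9200)
= 2.8200 + -1.7400 * 8.7858e-04
= 2.8185

2.8185


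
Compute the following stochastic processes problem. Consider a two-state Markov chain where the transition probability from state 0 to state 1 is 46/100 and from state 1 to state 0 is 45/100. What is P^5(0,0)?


Computing P^5 by matrix multiplication.
P = [[0.5400, 0.4600], [0.4500, 0.5500]]
After raising P to the power 5:
P^5(0,0) = 0.4945

0.4945


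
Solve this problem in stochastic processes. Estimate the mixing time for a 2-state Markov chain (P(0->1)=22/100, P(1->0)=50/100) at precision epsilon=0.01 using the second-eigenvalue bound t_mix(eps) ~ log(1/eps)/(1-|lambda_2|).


lambda_2 = |1 - p01 - p10| = |1 - 0.2200 - 0.5000| = 0.2800
t_mix ~ log(1/eps)/(1 - |lambda_2|)
= log(100)/(1 - 0.2800) = 4.6052/0.7200
= 6.3961

6.3961


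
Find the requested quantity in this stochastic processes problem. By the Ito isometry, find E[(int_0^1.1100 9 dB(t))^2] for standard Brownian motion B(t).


By Ito isometry: E[(int f dB)^2] = int f^2 dt
= 9^2 * 1.1100
= 81 * 1.1100 = 89.9100

89.9100


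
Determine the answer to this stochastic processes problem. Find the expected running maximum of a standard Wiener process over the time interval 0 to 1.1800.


E(max B(s)) = sqrt(2t/pi)
= sqrt(2*1.1800/pi)
= sqrt(0.7512)
= 0.8667

0.8667


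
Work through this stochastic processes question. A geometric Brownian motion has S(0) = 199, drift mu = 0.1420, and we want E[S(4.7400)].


E[S(t)] = S(0) * exp(mu * t)
= 199 * exp(0.1420 * 4.7400)
= 199 * 1.9603
= 390.0929

390.0929


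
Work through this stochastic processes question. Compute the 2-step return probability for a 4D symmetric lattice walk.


P(return in 2 steps) = P(reverse first step) = 1/(2d)
= 1/8
= 0.1250

0.1250


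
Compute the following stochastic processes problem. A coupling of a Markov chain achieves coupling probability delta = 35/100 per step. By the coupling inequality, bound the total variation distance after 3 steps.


TV distance bound <= (1-delta)^n
= (1 - 0.3500)^3
= 0.6500^3
= 0.2746

0.2746


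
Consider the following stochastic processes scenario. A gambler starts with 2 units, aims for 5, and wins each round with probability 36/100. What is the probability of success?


Gambler's ruin formula:
r = q/p = 0.6400/0.3600 = 1.7778
P(win) = (1 - r^i)/(1 - r^N)
= (1 - 1.7778^2)/(1 - 1.7778^5)
= 0.1289

0.1289


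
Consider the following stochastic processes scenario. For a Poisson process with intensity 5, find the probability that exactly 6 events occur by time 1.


P(N(t)=k) = (lambda*t)^k * exp(-lambda*t) / k!
lambda*t = 5
= 5^6 * exp(-5) / 6!
= 15625 * 0.0067 / 720
= 0.1462

0.1462


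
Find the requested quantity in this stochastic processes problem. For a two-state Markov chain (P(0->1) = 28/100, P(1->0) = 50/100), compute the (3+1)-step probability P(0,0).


P^4 = P^3 * P^1
Computing via matrix multiplication of the transition matrix.
Entry (0,0) of P^4 = 0.6419

0.6419


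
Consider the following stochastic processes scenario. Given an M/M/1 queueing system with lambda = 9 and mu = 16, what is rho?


rho = lambda/mu
= 9/16
= 0.5625

0.5625


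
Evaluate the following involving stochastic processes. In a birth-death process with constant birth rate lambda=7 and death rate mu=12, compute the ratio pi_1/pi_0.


For birth-death process, pi_n/pi_0 = (lambda/mu)^n
= (7/12)^1
= 0.5833

0.5833


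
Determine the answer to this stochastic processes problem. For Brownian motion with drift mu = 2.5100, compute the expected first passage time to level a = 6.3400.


Expected first passage time = a/mu
= 6.3400/2.5100
= 2.5259

2.5259


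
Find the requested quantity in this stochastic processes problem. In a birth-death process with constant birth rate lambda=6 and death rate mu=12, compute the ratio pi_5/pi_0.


For birth-death process, pi_n/pi_0 = (lambda/mu)^n
= (6/12)^5
= 0.0312

0.0312


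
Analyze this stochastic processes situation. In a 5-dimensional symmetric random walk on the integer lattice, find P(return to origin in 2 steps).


P(return in 2 steps) = P(reverse first step) = 1/(2d)
= 1/10
= 0.1000

0.1000


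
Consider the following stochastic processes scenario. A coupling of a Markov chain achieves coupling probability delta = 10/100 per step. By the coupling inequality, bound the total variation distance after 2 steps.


TV distance bound <= (1-delta)^n
= (1 - 0.1000)^2
= 0.9000^2
= 0.8100

0.8100


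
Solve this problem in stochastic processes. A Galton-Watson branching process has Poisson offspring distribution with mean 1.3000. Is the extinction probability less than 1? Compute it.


Since mu = 1.3000 > 1, extinction prob q < 1.
Solve s = exp(mu*(s-1)) iteratively.
q = 0.5770

0.5770


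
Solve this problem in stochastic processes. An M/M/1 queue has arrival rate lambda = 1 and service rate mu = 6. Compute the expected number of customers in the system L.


rho = 1/6 = 0.1667
L = rho/(1-rho)
= 0.1667/0.8333
= 0.2000

0.2000


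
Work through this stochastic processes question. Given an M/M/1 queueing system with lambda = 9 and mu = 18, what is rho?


rho = lambda/mu
= 9/18
= 0.5000

0.5000


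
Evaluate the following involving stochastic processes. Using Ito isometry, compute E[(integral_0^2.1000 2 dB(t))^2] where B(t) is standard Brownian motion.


By Ito isometry: E[(int f dB)^2] = int f^2 dt
= 2^2 * 2.1000
= 4 * 2.1000 = 8.4000

8.4000


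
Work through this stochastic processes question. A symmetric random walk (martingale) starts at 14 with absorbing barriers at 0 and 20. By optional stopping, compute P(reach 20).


By optional stopping theorem: E(M at tau) = M(0) = 14
P(hit 20)*20 + P(hit 0)*0 = 14
P(hit 20) = (14 - 0)/(20 - 0) = 7/10 = 0.7000

0.7000


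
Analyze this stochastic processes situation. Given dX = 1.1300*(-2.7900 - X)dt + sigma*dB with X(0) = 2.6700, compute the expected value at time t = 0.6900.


E[X(t)] = mu + (X(0) - mu)*exp(-theta*t)
= -2.7900 + (2.6700 - -2.7900)*exp(-1.1300*0.6900)
= -2.7900 + 5.4600 * 0.4585
= -0.2864

-0.2864


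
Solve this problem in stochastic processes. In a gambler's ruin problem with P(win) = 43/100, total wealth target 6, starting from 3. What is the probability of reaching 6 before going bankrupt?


Gambler's ruin formula:
r = q/p = 0.5700/0.4300 = 1.3256
P(win) = (1 - r^i)/(1 - r^N)
= (1 - 1.3256^3)/(1 - 1.3256^6)
= 0.3004

0.3004


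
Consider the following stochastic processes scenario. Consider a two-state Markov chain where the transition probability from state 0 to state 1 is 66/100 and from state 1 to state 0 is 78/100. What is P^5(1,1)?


Computing P^5 by matrix multiplication.
P = [[0.3400, 0.6600], [0.7800, 0.2200]]
After raising P to the power 5:
P^5(1,1) = 0.4494

0.4494


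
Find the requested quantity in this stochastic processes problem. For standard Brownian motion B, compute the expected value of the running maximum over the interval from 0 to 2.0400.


E(max B(s)) = sqrt(2t/pi)
= sqrt(2*2.0400/pi)
= sqrt(1.2987)
= 1.1396

1.1396


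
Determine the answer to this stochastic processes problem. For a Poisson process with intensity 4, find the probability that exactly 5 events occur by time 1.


P(N(t)=k) = (lambda*t)^k * exp(-lambda*t) / k!
lambda*t = 4
= 4^5 * exp(-4) / 5!
= 1024 * 0.0183 / 120
= 0.1563

0.1563


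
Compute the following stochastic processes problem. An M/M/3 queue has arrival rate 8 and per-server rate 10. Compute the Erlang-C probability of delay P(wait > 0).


a = lambda/mu = 0.8000
rho = a/c = 0.2667
Erlang-C formula applied:
C(c,a) = 0.0520

0.0520


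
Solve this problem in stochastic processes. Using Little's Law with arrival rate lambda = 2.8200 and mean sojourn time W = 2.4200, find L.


Little's Law: L = lambda * W
= 2.8200 * 2.4200
= 6.8244

6.8244


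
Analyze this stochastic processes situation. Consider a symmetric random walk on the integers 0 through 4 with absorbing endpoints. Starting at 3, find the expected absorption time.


For symmetric RW on 0,...,N with absorbing barriers, E(i) = i*(N-i)
E(3) = 3 * 1 = 3

3


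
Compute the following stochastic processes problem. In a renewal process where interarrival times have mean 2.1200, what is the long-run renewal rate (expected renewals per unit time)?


Long-run renewal rate = 1/E(X)
= 1/2.1200
= 0.4717

0.4717


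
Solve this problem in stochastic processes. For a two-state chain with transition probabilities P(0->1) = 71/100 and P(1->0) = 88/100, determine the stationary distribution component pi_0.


Stationary distribution: pi_0 = p10/(p01+p10), pi_1 = p01/(p01+p10)
p01 = 0.7100, p10 = 0.8800
pi_0 = 0.5535

0.5535


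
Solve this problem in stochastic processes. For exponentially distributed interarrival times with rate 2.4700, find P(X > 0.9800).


P(X > t) = exp(-lambda * t)
= exp(-2.4700 * 0.9800)
= exp(-2.4206) = 0.0889

0.0889


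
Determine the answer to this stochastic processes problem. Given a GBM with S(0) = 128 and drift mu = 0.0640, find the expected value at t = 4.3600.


E[S(t)] = S(0) * exp(mu * t)
= 128 * exp(0.0640 * 4.3600)
= 128 * 1.3219
= 169.1981

169.1981


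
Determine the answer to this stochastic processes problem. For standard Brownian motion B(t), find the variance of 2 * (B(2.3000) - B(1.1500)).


Var(alpha*(B(t)-B(s))) = alpha^2 * (t-s)
= 2^2 * (2.3000 - 1.1500)
= 4 * 1.1500
= 4.6000

4.6000


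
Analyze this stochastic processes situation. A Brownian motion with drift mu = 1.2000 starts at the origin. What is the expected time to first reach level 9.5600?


Expected first passage time = a/mu
= 9.5600/1.2000
= 7.9667

7.9667


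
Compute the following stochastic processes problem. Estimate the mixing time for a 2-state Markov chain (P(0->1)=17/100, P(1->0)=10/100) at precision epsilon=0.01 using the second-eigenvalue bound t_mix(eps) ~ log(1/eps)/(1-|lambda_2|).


lambda_2 = |1 - p01 - p10| = |1 - 0.1700 - 0.1000| = 0.7300
t_mix ~ log(1/eps)/(1 - |lambda_2|)
= log(100)/(1 - 0.7300) = 4.6052/0.2700
= 17.0562

17.0562


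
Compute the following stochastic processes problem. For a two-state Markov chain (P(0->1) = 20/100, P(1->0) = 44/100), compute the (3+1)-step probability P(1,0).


P^4 = P^3 * P^1
Computing via matrix multiplication of the transition matrix.
Entry (1,0) of P^4 = 0.6760

0.6760


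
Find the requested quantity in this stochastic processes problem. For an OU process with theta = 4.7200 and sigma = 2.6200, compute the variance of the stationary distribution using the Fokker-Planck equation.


Stationary variance = sigma^2 / (2*theta)
= 2.6200^2 / (2*4.7200)
= 6.8644 / 9.4400
= 0.7272

0.7272


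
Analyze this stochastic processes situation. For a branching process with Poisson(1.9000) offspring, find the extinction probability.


Since mu = 1.9000 > 1, extinction prob q < 1.
Solve s = exp(mu*(s-1)) iteratively.
q = 0.2328

0.2328


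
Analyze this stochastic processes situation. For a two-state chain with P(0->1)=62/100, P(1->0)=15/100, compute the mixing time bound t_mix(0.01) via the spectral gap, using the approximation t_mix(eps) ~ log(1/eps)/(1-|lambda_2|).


lambda_2 = |1 - p01 - p10| = |1 - 0.6200 - 0.1500| = 0.2300
t_mix ~ log(1/eps)/(1 - |lambda_2|)
= log(100)/(1 - 0.2300) = 4.6052/0.7700
= 5.9807

5.9807


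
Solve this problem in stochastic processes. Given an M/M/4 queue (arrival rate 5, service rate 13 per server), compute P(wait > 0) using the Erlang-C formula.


a = lambda/mu = 0.3846
rho = a/c = 0.0962
Erlang-C formula applied:
C(c,a) = 6.8669e-04

6.8669e-04


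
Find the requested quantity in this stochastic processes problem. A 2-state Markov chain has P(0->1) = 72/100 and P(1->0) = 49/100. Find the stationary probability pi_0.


Stationary distribution: pi_0 = p10/(p01+p10), pi_1 = p01/(p01+p10)
p01 = 0.7200, p10 = 0.4900
pi_0 = 0.4050

0.4050


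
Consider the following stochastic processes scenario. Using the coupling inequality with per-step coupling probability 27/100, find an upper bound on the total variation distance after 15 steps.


TV distance bound <= (1-delta)^n
= (1 - 0.2700)^15
= 0.7300^15
= 0.0089

0.0089


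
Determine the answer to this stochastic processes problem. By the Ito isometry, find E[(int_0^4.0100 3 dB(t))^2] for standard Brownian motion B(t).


By Ito isometry: E[(int f dB)^2] = int f^2 dt
= 3^2 * 4.0100
= 9 * 4.0100 = 36.0900

36.0900


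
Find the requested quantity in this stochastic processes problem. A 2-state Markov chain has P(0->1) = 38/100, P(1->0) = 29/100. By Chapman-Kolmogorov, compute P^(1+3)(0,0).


P^4 = P^1 * P^3
Computing via matrix multiplication of the transition matrix.
Entry (0,0) of P^4 = 0.4396

0.4396


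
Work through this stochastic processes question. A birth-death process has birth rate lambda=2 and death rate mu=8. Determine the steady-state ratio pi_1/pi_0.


For birth-death process, pi_n/pi_0 = (lambda/mu)^n
= (2/8)^1
= 0.2500

0.2500


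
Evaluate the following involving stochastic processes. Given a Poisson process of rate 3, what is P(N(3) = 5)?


P(N(t)=k) = (lambda*t)^k * exp(-lambda*t) / k!
lambda*t = 9
= 9^5 * exp(-9) / 5!
= 59049 * 1.2341e-04 / 120
= 0.0607

0.0607


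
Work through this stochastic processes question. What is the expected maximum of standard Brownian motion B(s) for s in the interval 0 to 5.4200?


E(max B(s)) = sqrt(2t/pi)
= sqrt(2*5.4200/pi)
= sqrt(3.4505)
= 1.8575

1.8575


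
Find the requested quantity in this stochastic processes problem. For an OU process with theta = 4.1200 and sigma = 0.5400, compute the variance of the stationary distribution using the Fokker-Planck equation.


Stationary variance = sigma^2 / (2*theta)
= 0.5400^2 / (2*4.1200)
= 0.2916 / 8.2400
= 0.0354

0.0354


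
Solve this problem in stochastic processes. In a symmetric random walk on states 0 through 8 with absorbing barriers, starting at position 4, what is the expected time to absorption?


For symmetric RW on 0,...,N with absorbing barriers, E(i) = i*(N-i)
E(4) = 4 * 4 = 16

16


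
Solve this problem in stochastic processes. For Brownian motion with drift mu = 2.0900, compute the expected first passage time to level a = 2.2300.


Expected first passage time = a/mu
= 2.2300/2.0900
= 1.0670

1.0670


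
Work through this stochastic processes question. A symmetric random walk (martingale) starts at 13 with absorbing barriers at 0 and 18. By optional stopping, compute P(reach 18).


By optional stopping theorem: E(M at tau) = M(0) = 13
P(hit 18)*18 + P(hit 0)*0 = 13
P(hit 18) = (13 - 0)/(18 - 0) = 13/18 = 0.7222

0.7222


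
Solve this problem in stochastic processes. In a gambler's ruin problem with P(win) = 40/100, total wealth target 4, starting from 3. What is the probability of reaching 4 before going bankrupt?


Gambler's ruin formula:
r = q/p = 0.6000/0.4000 = 1.5000
P(win) = (1 - r^i)/(1 - r^N)
= (1 - 1.5000^3)/(1 - 1.5000^4)
= 0.5846

0.5846


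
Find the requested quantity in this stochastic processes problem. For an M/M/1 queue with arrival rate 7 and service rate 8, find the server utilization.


rho = lambda/mu
= 7/8
= 0.8750

0.8750


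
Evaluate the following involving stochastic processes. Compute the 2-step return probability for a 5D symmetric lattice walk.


P(return in 2 steps) = P(reverse first step) = 1/(2d)
= 1/10
= 0.1000

0.1000


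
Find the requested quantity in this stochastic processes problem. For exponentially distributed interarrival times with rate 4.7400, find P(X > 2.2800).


P(X > t) = exp(-lambda * t)
= exp(-4.7400 * 2.2800)
= exp(-10.8072) = 2.0253e-05

2.0253e-05


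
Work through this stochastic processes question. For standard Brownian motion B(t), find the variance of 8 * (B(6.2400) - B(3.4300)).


Var(alpha*(B(t)-B(s))) = alpha^2 * (t-s)
= 8^2 * (6.2400 - 3.4300)
= 64 * 2.8100
= 179.8400

179.8400


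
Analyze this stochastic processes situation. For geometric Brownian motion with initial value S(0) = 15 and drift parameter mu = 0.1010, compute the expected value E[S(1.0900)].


E[S(t)] = S(0) * exp(mu * t)
= 15 * exp(0.1010 * 1.0900)
= 15 * 1.1164
= 16.7457

16.7457


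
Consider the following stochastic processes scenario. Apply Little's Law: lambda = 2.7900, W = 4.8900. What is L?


Little's Law: L = lambda * W
= 2.7900 * 4.8900
= 13.6431

13.6431


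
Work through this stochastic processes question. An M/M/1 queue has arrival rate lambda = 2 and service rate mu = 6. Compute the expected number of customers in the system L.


rho = 2/6 = 0.3333
L = rho/(1-rho)
= 0.3333/0.6667
= 0.5000

0.5000


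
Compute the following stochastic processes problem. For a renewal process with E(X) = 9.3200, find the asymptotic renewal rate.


Long-run renewal rate = 1/E(X)
= 1/9.3200
= 0.1073

0.1073


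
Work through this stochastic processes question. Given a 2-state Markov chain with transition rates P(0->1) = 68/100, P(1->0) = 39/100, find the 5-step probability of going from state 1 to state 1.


Computing P^5 by matrix multiplication.
P = [[0.3200, 0.6800], [0.3900, 0.6100]]
After raising P to the power 5:
P^5(1,1) = 0.6355

0.6355


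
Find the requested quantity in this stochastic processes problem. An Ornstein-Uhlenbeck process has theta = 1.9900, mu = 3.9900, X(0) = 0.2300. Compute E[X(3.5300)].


E[X(t)] = mu + (X(0) - mu)*exp(-theta*t)
= 3.9900 + (0.2300 - 3.9900)*exp(-1.9900*3.5300)
= 3.9900 + -3.7600 * 8.8963e-04
= 3.9867

3.9867


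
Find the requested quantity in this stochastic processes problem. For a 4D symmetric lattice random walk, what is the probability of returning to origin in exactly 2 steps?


P(return in 2 steps) = P(reverse first step) = 1/(2d)
= 1/8
= 0.1250

0.1250


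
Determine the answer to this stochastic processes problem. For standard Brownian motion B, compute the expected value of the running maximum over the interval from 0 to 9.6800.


E(max B(s)) = sqrt(2t/pi)
= sqrt(2*9.6800/pi)
= sqrt(6.1625)
= 2.4824

2.4824


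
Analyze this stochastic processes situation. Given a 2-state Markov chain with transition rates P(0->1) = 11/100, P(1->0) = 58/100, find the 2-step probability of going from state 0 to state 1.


Computing P^2 by matrix multiplication.
P = [[0.8900, 0.1100], [0.5800, 0.4200]]
After raising P to the power 2:
P^2(0,1) = 0.1441

0.1441


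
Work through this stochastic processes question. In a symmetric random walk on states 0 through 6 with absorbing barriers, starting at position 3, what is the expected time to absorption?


For symmetric RW on 0,...,N with absorbing barriers, E(i) = i*(N-i)
E(3) = 3 * 3 = 9

9


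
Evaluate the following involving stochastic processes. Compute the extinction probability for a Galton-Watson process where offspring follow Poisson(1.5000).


Since mu = 1.5000 > 1, extinction prob q < 1.
Solve s = exp(mu*(s-1)) iteratively.
q = 0.4172

0.4172


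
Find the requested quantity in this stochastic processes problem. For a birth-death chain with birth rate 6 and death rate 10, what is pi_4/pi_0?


For birth-death process, pi_n/pi_0 = (lambda/mu)^n
= (6/10)^4
= 0.1296

0.1296


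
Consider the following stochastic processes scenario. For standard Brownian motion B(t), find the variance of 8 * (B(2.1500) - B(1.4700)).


Var(alpha*(B(t)-B(s))) = alpha^2 * (t-s)
= 8^2 * (2.1500 - 1.4700)
= 64 * 0.6800
= 43.5200

43.5200


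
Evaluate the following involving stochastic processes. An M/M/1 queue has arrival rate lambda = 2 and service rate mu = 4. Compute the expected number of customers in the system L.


rho = 2/4 = 0.5000
L = rho/(1-rho)
= 0.5000/0.5000
= 1.0000

1.0000


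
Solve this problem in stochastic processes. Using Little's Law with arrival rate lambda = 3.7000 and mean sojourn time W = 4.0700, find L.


Little's Law: L = lambda * W
= 3.7000 * 4.0700
= 15.0590

15.0590


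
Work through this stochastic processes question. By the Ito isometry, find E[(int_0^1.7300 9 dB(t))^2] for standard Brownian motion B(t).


By Ito isometry: E[(int f dB)^2] = int f^2 dt
= 9^2 * 1.7300
= 81 * 1.7300 = 140.1300

140.1300


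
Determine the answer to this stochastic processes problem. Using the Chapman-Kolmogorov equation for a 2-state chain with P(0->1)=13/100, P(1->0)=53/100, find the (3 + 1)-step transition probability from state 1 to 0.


P^4 = P^3 * P^1
Computing via matrix multiplication of the transition matrix.
Entry (1,0) of P^4 = 0.7923

0.7923


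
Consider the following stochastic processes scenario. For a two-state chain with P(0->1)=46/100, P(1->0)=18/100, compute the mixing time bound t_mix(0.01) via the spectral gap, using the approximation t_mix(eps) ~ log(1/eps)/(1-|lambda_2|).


lambda_2 = |1 - p01 - p10| = |1 - 0.4600 - 0.1800| = 0.3600
t_mix ~ log(1/eps)/(1 - |lambda_2|)
= log(100)/(1 - 0.3600) = 4.6052/0.6400
= 7.1956

7.1956


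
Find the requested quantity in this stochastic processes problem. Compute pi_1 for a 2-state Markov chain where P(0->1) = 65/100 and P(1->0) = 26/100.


Stationary distribution: pi_0 = p10/(p01+p10), pi_1 = p01/(p01+p10)
p01 = 0.6500, p10 = 0.2600
pi_1 = 0.7143

0.7143


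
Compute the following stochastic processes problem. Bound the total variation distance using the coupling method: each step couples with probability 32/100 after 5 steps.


TV distance bound <= (1-delta)^n
= (1 - 0.3200)^5
= 0.6800^5
= 0.1454

0.1454


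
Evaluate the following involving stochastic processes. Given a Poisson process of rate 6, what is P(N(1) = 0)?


P(N(t)=k) = (lambda*t)^k * exp(-lambda*t) / k!
lambda*t = 6
= 6^0 * exp(-6) / 0!
= 1 * 0.0025 / 1
= 0.0025

0.0025


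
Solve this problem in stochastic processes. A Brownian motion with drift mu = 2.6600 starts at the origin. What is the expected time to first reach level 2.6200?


Expected first passage time = a/mu
= 2.6200/2.6600
= 0.9850

0.9850
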